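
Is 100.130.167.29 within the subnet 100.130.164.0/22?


Subnet network: 100.130.164.0
Test IP AND mask: 100.130.164.0
Yes, 100.130.167.29 is in 100.130.164.0/22


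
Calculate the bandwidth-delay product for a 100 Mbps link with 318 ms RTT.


BDP = bandwidth * RTT
= 100 Mbps * 318 ms
= 100 * 1e6 * 318 / 1000 bits
= 31800000 bits
= 3975000 bytes
= 3881.8359 KB
BDP = 31800000 bits (3975000 bytes)


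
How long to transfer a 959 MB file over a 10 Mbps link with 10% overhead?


Effective throughput = 10 * (1 - 10/100) = 9 Mbps
File size in Mb = 959 * 8 = 7672 Mb
Time = 7672 / 9
Time = 852.4444 seconds


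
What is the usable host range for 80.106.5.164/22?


Network: 80.106.4.0
Broadcast: 80.106.7.255
First usable = network + 1
Last usable = broadcast - 1
Range: 80.106.4.1 to 80.106.7.254


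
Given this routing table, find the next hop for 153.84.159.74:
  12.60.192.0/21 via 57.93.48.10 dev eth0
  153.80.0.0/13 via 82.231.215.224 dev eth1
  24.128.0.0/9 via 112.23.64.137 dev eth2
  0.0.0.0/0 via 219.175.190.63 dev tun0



Longest prefix match for 153.84.159.74:
  /21 12.60.192.0: no
  /13 153.80.0.0: MATCH
  /9 24.128.0.0: no
  /0 0.0.0.0: MATCH
Selected: next-hop 82.231.215.224 via eth1 (matched /13)


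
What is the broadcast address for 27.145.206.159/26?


Network: 27.145.206.128/26
Host bits = 6
Set all host bits to 1:
Broadcast: 27.145.206.191


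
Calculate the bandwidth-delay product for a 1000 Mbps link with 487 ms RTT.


BDP = bandwidth * RTT
= 1000 Mbps * 487 ms
= 1000 * 1e6 * 487 / 1000 bits
= 487000000 bits
= 60875000 bytes
= 59448.2422 KB
BDP = 487000000 bits (60875000 bytes)


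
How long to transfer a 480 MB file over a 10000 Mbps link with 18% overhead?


Effective throughput = 10000 * (1 - 18/100) = 8200 Mbps
File size in Mb = 480 * 8 = 3840 Mb
Time = 3840 / 8200
Time = 0.4683 seconds


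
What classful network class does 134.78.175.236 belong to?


First octet: 134
Binary: 10000110
10xxxxxx -> Class B (128-191)
Class B, default mask 255.255.0.0 (/16)


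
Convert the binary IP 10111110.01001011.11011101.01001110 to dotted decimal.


10111110 = 190
01001011 = 75
11011101 = 221
01001110 = 78
IP: 190.75.221.78


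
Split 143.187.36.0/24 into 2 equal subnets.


New prefix = 24 + 1 = 25
Each subnet has 128 addresses
  143.187.36.0/25
  143.187.36.128/25
Subnets: 143.187.36.0/25, 143.187.36.128/25


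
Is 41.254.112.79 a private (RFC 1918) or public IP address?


RFC 1918 private ranges:
  10.0.0.0/8 (10.0.0.0 - 10.255.255.255)
  172.16.0.0/12 (172.16.0.0 - 172.31.255.255)
  192.168.0.0/16 (192.168.0.0 - 192.168.255.255)
Public (not in any RFC 1918 range)


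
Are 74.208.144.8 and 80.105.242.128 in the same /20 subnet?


Mask: 255.255.240.0
74.208.144.8 AND mask = 74.208.144.0
80.105.242.128 AND mask = 80.105.240.0
No, different subnets (74.208.144.0 vs 80.105.240.0)


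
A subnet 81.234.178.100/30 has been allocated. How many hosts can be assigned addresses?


Host bits = 32 - 30 = 2
Total addresses = 2^2 = 4
Usable = total - 2 (network and broadcast)
Usable hosts: 2


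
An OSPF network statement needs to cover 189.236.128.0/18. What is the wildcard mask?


Subnet mask: 255.255.192.0
Wildcard = 255.255.255.255 - subnet mask
255 - 255 = 0
255 - 255 = 0
255 - 192 = 63
255 - 0 = 255
Wildcard: 0.0.63.255


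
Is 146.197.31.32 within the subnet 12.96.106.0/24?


Subnet network: 12.96.106.0
Test IP AND mask: 146.197.31.0
No, 146.197.31.32 is not in 12.96.106.0/24


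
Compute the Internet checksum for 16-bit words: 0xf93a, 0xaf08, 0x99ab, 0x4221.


Sum all words (with carry folding):
+ 0xf93a = 0xf93a
+ 0xaf08 = 0xa843
+ 0x99ab = 0x41ef
+ 0x4221 = 0x8410
One's complement: ~0x8410
Checksum = 0x7bef


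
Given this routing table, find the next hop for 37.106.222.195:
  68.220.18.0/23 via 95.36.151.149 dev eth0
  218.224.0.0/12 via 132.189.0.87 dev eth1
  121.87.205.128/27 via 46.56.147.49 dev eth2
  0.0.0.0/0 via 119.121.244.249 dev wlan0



Longest prefix match for 37.106.222.195:
  /23 68.220.18.0: no
  /12 218.224.0.0: no
  /27 121.87.205.128: no
  /0 0.0.0.0: MATCH
Selected: next-hop 119.121.244.249 via wlan0 (matched /0)


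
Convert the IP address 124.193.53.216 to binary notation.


124 = 01111100
193 = 11000001
53 = 00110101
216 = 11011000
Binary: 01111100.11000001.00110101.11011000


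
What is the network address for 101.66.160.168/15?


IP:   01100101.01000010.10100000.10101000
Mask: 11111111.11111110.00000000.00000000
AND operation:
Net:  01100101.01000010.00000000.00000000
Network: 101.66.0.0/15


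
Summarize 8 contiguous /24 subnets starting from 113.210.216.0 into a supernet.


Original prefix: /24
Number of subnets: 8 = 2^3
New prefix = 24 - 3 = 21
Supernet: 113.210.216.0/21


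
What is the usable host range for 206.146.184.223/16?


Network: 206.146.0.0
Broadcast: 206.146.255.255
First usable = network + 1
Last usable = broadcast - 1
Range: 206.146.0.1 to 206.146.255.254


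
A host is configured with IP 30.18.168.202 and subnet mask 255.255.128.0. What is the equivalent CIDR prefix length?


Binary: 11111111.11111111.10000000.00000000
Count leading 1s
Prefix: /17


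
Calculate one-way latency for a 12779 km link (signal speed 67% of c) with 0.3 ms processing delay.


Speed = 0.67 * 3e5 km/s = 201000 km/s
Propagation delay = 12779 / 201000 = 0.0636 s = 63.5771 ms
Processing delay = 0.3 ms
Total one-way latency = 63.8771 ms


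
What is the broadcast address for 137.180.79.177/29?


Network: 137.180.79.176/29
Host bits = 3
Set all host bits to 1:
Broadcast: 137.180.79.183


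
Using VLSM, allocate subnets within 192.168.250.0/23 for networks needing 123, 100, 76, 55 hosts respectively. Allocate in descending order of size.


123 hosts -> /25 (126 usable): 192.168.250.0/25
100 hosts -> /25 (126 usable): 192.168.250.128/25
76 hosts -> /25 (126 usable): 192.168.251.0/25
55 hosts -> /26 (62 usable): 192.168.251.128/26
Allocation: 192.168.250.0/25 (123 hosts, 126 usable); 192.168.250.128/25 (100 hosts, 126 usable); 192.168.251.0/25 (76 hosts, 126 usable); 192.168.251.128/26 (55 hosts, 62 usable)


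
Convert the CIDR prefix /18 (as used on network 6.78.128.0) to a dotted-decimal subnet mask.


/18 means 18 network bits, 14 host bits
Binary: 11111111111111111100000000000000
Mask: 255.255.192.0


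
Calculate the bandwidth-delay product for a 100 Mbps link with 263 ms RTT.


BDP = bandwidth * RTT
= 100 Mbps * 263 ms
= 100 * 1e6 * 263 / 1000 bits
= 26300000 bits
= 3287500 bytes
= 3210.4492 KB
BDP = 26300000 bits (3287500 bytes)


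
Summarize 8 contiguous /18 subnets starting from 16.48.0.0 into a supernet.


Original prefix: /18
Number of subnets: 8 = 2^3
New prefix = 18 - 3 = 15
Supernet: 16.48.0.0/15


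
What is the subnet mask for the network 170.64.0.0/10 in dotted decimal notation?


/10 means 10 network bits, 22 host bits
Binary: 11111111110000000000000000000000
Mask: 255.192.0.0


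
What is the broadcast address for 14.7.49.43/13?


Network: 14.0.0.0/13
Host bits = 19
Set all host bits to 1:
Broadcast: 14.7.255.255


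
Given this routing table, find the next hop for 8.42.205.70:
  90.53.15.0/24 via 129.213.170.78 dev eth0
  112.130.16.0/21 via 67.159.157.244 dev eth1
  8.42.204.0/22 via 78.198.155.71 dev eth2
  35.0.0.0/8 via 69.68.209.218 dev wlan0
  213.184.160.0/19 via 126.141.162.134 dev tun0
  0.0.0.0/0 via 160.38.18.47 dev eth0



Longest prefix match for 8.42.205.70:
  /24 90.53.15.0: no
  /21 112.130.16.0: no
  /22 8.42.204.0: MATCH
  /8 35.0.0.0: no
  /19 213.184.160.0: no
  /0 0.0.0.0: MATCH
Selected: next-hop 78.198.155.71 via eth2 (matched /22)


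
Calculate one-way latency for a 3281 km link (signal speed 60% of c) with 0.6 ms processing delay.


Speed = 0.6 * 3e5 km/s = 180000 km/s
Propagation delay = 3281 / 180000 = 0.0182 s = 18.2278 ms
Processing delay = 0.6 ms
Total one-way latency = 18.8278 ms


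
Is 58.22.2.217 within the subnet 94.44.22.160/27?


Subnet network: 94.44.22.160
Test IP AND mask: 58.22.2.192
No, 58.22.2.217 is not in 94.44.22.160/27


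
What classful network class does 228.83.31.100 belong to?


First octet: 228
Binary: 11100100
1110xxxx -> Class D (224-239)
Class D (multicast), default mask N/A


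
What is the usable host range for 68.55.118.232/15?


Network: 68.54.0.0
Broadcast: 68.55.255.255
First usable = network + 1
Last usable = broadcast - 1
Range: 68.54.0.1 to 68.55.255.254


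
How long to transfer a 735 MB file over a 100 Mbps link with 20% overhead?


Effective throughput = 100 * (1 - 20/100) = 80 Mbps
File size in Mb = 735 * 8 = 5880 Mb
Time = 5880 / 80
Time = 73.5 seconds


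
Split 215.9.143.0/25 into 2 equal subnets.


New prefix = 25 + 1 = 26
Each subnet has 64 addresses
  215.9.143.0/26
  215.9.143.64/26
Subnets: 215.9.143.0/26, 215.9.143.64/26


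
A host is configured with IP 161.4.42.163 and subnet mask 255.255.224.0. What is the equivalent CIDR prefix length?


Binary: 11111111.11111111.11100000.00000000
Count leading 1s
Prefix: /19


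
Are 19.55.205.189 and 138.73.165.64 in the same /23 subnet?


Mask: 255.255.254.0
19.55.205.189 AND mask = 19.55.204.0
138.73.165.64 AND mask = 138.73.164.0
No, different subnets (19.55.204.0 vs 138.73.164.0)


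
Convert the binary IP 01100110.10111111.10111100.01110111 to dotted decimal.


01100110 = 102
10111111 = 191
10111100 = 188
01110111 = 119
IP: 102.191.188.119


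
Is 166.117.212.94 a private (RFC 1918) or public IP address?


RFC 1918 private ranges:
  10.0.0.0/8 (10.0.0.0 - 10.255.255.255)
  172.16.0.0/12 (172.16.0.0 - 172.31.255.255)
  192.168.0.0/16 (192.168.0.0 - 192.168.255.255)
Public (not in any RFC 1918 range)


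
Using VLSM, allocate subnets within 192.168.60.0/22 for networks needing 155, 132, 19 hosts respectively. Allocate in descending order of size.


155 hosts -> /24 (254 usable): 192.168.60.0/24
132 hosts -> /24 (254 usable): 192.168.61.0/24
19 hosts -> /27 (30 usable): 192.168.62.0/27
Allocation: 192.168.60.0/24 (155 hosts, 254 usable); 192.168.61.0/24 (132 hosts, 254 usable); 192.168.62.0/27 (19 hosts, 30 usable)


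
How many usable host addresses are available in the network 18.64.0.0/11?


Host bits = 32 - 11 = 21
Total addresses = 2^21 = 2097152
Usable = total - 2 (network and broadcast)
Usable hosts: 2097150


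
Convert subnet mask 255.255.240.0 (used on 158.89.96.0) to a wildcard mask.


Subnet mask: 255.255.240.0
Wildcard = 255.255.255.255 - subnet mask
255 - 255 = 0
255 - 255 = 0
255 - 240 = 15
255 - 0 = 255
Wildcard: 0.0.15.255


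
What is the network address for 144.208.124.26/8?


IP:   10010000.11010000.01111100.00011010
Mask: 11111111.00000000.00000000.00000000
AND operation:
Net:  10010000.00000000.00000000.00000000
Network: 144.0.0.0/8


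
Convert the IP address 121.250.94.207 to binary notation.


121 = 01111001
250 = 11111010
94 = 01011110
207 = 11001111
Binary: 01111001.11111010.01011110.11001111


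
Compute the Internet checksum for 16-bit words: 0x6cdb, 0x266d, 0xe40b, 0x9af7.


Sum all words (with carry folding):
+ 0x6cdb = 0x6cdb
+ 0x266d = 0x9348
+ 0xe40b = 0x7754
+ 0x9af7 = 0x124c
One's complement: ~0x124c
Checksum = 0xedb3


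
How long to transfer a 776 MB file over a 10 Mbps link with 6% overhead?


Effective throughput = 10 * (1 - 6/100) = 9.4 Mbps
File size in Mb = 776 * 8 = 6208 Mb
Time = 6208 / 9.4
Time = 660.4255 seconds


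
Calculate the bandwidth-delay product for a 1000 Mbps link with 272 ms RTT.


BDP = bandwidth * RTT
= 1000 Mbps * 272 ms
= 1000 * 1e6 * 272 / 1000 bits
= 272000000 bits
= 34000000 bytes
= 33203.125 KB
BDP = 272000000 bits (34000000 bytes)


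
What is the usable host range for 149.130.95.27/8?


Network: 149.0.0.0
Broadcast: 149.255.255.255
First usable = network + 1
Last usable = broadcast - 1
Range: 149.0.0.1 to 149.255.255.254


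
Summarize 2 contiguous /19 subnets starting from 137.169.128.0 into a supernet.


Original prefix: /19
Number of subnets: 2 = 2^1
New prefix = 19 - 1 = 18
Supernet: 137.169.128.0/18


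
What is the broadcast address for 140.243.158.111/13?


Network: 140.240.0.0/13
Host bits = 19
Set all host bits to 1:
Broadcast: 140.247.255.255


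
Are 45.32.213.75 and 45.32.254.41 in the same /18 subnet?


Mask: 255.255.192.0
45.32.213.75 AND mask = 45.32.192.0
45.32.254.41 AND mask = 45.32.192.0
Yes, same subnet (45.32.192.0)


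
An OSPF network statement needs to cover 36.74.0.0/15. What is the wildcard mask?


Subnet mask: 255.254.0.0
Wildcard = 255.255.255.255 - subnet mask
255 - 255 = 0
255 - 254 = 1
255 - 0 = 255
255 - 0 = 255
Wildcard: 0.1.255.255


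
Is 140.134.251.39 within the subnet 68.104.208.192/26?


Subnet network: 68.104.208.192
Test IP AND mask: 140.134.251.0
No, 140.134.251.39 is not in 68.104.208.192/26


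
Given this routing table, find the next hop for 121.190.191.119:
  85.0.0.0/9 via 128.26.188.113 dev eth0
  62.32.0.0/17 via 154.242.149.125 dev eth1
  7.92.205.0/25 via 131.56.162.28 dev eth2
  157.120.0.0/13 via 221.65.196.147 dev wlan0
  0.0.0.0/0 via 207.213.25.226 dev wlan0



Longest prefix match for 121.190.191.119:
  /9 85.0.0.0: no
  /17 62.32.0.0: no
  /25 7.92.205.0: no
  /13 157.120.0.0: no
  /0 0.0.0.0: MATCH
Selected: next-hop 207.213.25.226 via wlan0 (matched /0)


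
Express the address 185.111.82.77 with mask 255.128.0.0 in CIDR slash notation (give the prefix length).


Binary: 11111111.10000000.00000000.00000000
Count leading 1s
Prefix: /9


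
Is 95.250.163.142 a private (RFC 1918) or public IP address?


RFC 1918 private ranges:
  10.0.0.0/8 (10.0.0.0 - 10.255.255.255)
  172.16.0.0/12 (172.16.0.0 - 172.31.255.255)
  192.168.0.0/16 (192.168.0.0 - 192.168.255.255)
Public (not in any RFC 1918 range)


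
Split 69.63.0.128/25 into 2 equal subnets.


New prefix = 25 + 1 = 26
Each subnet has 64 addresses
  69.63.0.128/26
  69.63.0.192/26
Subnets: 69.63.0.128/26, 69.63.0.192/26


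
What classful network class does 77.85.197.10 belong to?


First octet: 77
Binary: 01001101
0xxxxxxx -> Class A (1-126)
Class A, default mask 255.0.0.0 (/8)


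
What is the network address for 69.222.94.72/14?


IP:   01000101.11011110.01011110.01001000
Mask: 11111111.11111100.00000000.00000000
AND operation:
Net:  01000101.11011100.00000000.00000000
Network: 69.220.0.0/14


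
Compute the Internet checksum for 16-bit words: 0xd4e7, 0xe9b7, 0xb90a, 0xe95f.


Sum all words (with carry folding):
+ 0xd4e7 = 0xd4e7
+ 0xe9b7 = 0xbe9f
+ 0xb90a = 0x77aa
+ 0xe95f = 0x610a
One's complement: ~0x610a
Checksum = 0x9ef5


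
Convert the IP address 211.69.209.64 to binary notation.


211 = 11010011
69 = 01000101
209 = 11010001
64 = 01000000
Binary: 11010011.01000101.11010001.01000000


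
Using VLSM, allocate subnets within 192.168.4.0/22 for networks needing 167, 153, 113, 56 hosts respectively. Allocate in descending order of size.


167 hosts -> /24 (254 usable): 192.168.4.0/24
153 hosts -> /24 (254 usable): 192.168.5.0/24
113 hosts -> /25 (126 usable): 192.168.6.0/25
56 hosts -> /26 (62 usable): 192.168.6.128/26
Allocation: 192.168.4.0/24 (167 hosts, 254 usable); 192.168.5.0/24 (153 hosts, 254 usable); 192.168.6.0/25 (113 hosts, 126 usable); 192.168.6.128/26 (56 hosts, 62 usable)


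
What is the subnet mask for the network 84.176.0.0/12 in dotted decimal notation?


/12 means 12 network bits, 20 host bits
Binary: 11111111111100000000000000000000
Mask: 255.240.0.0


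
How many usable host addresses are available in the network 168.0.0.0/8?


Host bits = 32 - 8 = 24
Total addresses = 2^24 = 16777216
Usable = total - 2 (network and broadcast)
Usable hosts: 16777214


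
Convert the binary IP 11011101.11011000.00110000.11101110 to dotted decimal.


11011101 = 221
11011000 = 216
00110000 = 48
11101110 = 238
IP: 221.216.48.238


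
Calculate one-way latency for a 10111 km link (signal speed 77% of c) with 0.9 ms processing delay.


Speed = 0.77 * 3e5 km/s = 231000 km/s
Propagation delay = 10111 / 231000 = 0.0438 s = 43.7706 ms
Processing delay = 0.9 ms
Total one-way latency = 44.6706 ms


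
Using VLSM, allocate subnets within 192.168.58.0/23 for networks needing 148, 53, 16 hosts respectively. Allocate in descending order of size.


148 hosts -> /24 (254 usable): 192.168.58.0/24
53 hosts -> /26 (62 usable): 192.168.59.0/26
16 hosts -> /27 (30 usable): 192.168.59.64/27
Allocation: 192.168.58.0/24 (148 hosts, 254 usable); 192.168.59.0/26 (53 hosts, 62 usable); 192.168.59.64/27 (16 hosts, 30 usable)


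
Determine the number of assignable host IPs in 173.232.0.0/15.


Host bits = 32 - 15 = 17
Total addresses = 2^17 = 131072
Usable = total - 2 (network and broadcast)
Usable hosts: 131070


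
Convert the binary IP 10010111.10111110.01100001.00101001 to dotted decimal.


10010111 = 151
10111110 = 190
01100001 = 97
00101001 = 41
IP: 151.190.97.41


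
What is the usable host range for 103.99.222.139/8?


Network: 103.0.0.0
Broadcast: 103.255.255.255
First usable = network + 1
Last usable = broadcast - 1
Range: 103.0.0.1 to 103.255.255.254


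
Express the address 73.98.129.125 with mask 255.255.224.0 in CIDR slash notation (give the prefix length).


Binary: 11111111.11111111.11100000.00000000
Count leading 1s
Prefix: /19


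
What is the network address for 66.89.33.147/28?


IP:   01000010.01011001.00100001.10010011
Mask: 11111111.11111111.11111111.11110000
AND operation:
Net:  01000010.01011001.00100001.10010000
Network: 66.89.33.144/28


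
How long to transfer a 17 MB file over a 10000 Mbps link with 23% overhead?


Effective throughput = 10000 * (1 - 23/100) = 7700 Mbps
File size in Mb = 17 * 8 = 136 Mb
Time = 136 / 7700
Time = 0.0177 seconds


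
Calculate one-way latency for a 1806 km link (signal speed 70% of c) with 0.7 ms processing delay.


Speed = 0.7 * 3e5 km/s = 210000 km/s
Propagation delay = 1806 / 210000 = 0.0086 s = 8.6 ms
Processing delay = 0.7 ms
Total one-way latency = 9.3 ms


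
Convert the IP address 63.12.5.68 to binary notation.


63 = 00111111
12 = 00001100
5 = 00000101
68 = 01000100
Binary: 00111111.00001100.00000101.01000100


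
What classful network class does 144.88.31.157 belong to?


First octet: 144
Binary: 10010000
10xxxxxx -> Class B (128-191)
Class B, default mask 255.255.0.0 (/16)


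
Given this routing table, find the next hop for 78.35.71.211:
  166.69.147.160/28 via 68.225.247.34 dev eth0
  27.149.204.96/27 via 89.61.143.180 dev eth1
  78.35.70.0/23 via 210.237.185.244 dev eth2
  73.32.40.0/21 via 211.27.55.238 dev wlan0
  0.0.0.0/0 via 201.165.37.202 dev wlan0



Longest prefix match for 78.35.71.211:
  /28 166.69.147.160: no
  /27 27.149.204.96: no
  /23 78.35.70.0: MATCH
  /21 73.32.40.0: no
  /0 0.0.0.0: MATCH
Selected: next-hop 210.237.185.244 via eth2 (matched /23)


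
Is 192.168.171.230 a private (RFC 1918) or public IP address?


RFC 1918 private ranges:
  10.0.0.0/8 (10.0.0.0 - 10.255.255.255)
  172.16.0.0/12 (172.16.0.0 - 172.31.255.255)
  192.168.0.0/16 (192.168.0.0 - 192.168.255.255)
Private (in 192.168.0.0/16)


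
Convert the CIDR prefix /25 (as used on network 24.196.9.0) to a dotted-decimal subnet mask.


/25 means 25 network bits, 7 host bits
Binary: 11111111111111111111111110000000
Mask: 255.255.255.128


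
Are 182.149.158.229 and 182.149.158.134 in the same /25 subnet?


Mask: 255.255.255.128
182.149.158.229 AND mask = 182.149.158.128
182.149.158.134 AND mask = 182.149.158.128
Yes, same subnet (182.149.158.128)


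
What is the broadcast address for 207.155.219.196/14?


Network: 207.152.0.0/14
Host bits = 18
Set all host bits to 1:
Broadcast: 207.155.255.255


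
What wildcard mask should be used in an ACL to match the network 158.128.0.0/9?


Subnet mask: 255.128.0.0
Wildcard = 255.255.255.255 - subnet mask
255 - 255 = 0
255 - 128 = 127
255 - 0 = 255
255 - 0 = 255
Wildcard: 0.127.255.255


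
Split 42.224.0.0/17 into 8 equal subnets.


New prefix = 17 + 3 = 20
Each subnet has 4096 addresses
  42.224.0.0/20
  42.224.16.0/20
  42.224.32.0/20
  42.224.48.0/20
  42.224.64.0/20
  42.224.80.0/20
  42.224.96.0/20
  42.224.112.0/20
Subnets: 42.224.0.0/20, 42.224.16.0/20, 42.224.32.0/20, 42.224.48.0/20, 42.224.64.0/20, 42.224.80.0/20, 42.224.96.0/20, 42.224.112.0/20


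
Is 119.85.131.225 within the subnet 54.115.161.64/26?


Subnet network: 54.115.161.64
Test IP AND mask: 119.85.131.192
No, 119.85.131.225 is not in 54.115.161.64/26


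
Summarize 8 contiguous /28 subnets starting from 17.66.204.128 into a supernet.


Original prefix: /28
Number of subnets: 8 = 2^3
New prefix = 28 - 3 = 25
Supernet: 17.66.204.128/25


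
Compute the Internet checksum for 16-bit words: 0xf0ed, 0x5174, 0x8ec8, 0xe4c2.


Sum all words (with carry folding):
+ 0xf0ed = 0xf0ed
+ 0x5174 = 0x4262
+ 0x8ec8 = 0xd12a
+ 0xe4c2 = 0xb5ed
One's complement: ~0xb5ed
Checksum = 0x4a12


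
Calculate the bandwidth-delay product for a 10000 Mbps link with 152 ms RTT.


BDP = bandwidth * RTT
= 10000 Mbps * 152 ms
= 10000 * 1e6 * 152 / 1000 bits
= 1520000000 bits
= 190000000 bytes
= 185546.875 KB
BDP = 1520000000 bits (190000000 bytes)


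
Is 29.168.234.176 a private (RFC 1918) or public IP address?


RFC 1918 private ranges:
  10.0.0.0/8 (10.0.0.0 - 10.255.255.255)
  172.16.0.0/12 (172.16.0.0 - 172.31.255.255)
  192.168.0.0/16 (192.168.0.0 - 192.168.255.255)
Public (not in any RFC 1918 range)


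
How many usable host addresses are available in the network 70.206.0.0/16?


Host bits = 32 - 16 = 16
Total addresses = 2^16 = 65536
Usable = total - 2 (network and broadcast)
Usable hosts: 65534


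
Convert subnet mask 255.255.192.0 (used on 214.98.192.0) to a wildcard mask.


Subnet mask: 255.255.192.0
Wildcard = 255.255.255.255 - subnet mask
255 - 255 = 0
255 - 255 = 0
255 - 192 = 63
255 - 0 = 255
Wildcard: 0.0.63.255


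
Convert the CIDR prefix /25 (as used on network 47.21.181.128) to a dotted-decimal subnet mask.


/25 means 25 network bits, 7 host bits
Binary: 11111111111111111111111110000000
Mask: 255.255.255.128


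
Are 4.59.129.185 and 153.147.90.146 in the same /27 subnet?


Mask: 255.255.255.224
4.59.129.185 AND mask = 4.59.129.160
153.147.90.146 AND mask = 153.147.90.128
No, different subnets (4.59.129.160 vs 153.147.90.128)


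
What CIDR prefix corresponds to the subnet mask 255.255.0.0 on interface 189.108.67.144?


Binary: 11111111.11111111.00000000.00000000
Count leading 1s
Prefix: /16


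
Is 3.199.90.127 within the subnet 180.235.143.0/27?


Subnet network: 180.235.143.0
Test IP AND mask: 3.199.90.96
No, 3.199.90.127 is not in 180.235.143.0/27


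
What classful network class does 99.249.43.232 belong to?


First octet: 99
Binary: 01100011
0xxxxxxx -> Class A (1-126)
Class A, default mask 255.0.0.0 (/8)


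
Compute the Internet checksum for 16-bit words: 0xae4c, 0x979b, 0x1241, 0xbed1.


Sum all words (with carry folding):
+ 0xae4c = 0xae4c
+ 0x979b = 0x45e8
+ 0x1241 = 0x5829
+ 0xbed1 = 0x16fb
One's complement: ~0x16fb
Checksum = 0xe904


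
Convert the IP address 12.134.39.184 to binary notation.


12 = 00001100
134 = 10000110
39 = 00100111
184 = 10111000
Binary: 00001100.10000110.00100111.10111000


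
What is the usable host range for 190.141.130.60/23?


Network: 190.141.130.0
Broadcast: 190.141.131.255
First usable = network + 1
Last usable = broadcast - 1
Range: 190.141.130.1 to 190.141.131.254


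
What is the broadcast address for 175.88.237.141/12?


Network: 175.80.0.0/12
Host bits = 20
Set all host bits to 1:
Broadcast: 175.95.255.255


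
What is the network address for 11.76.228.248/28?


IP:   00001011.01001100.11100100.11111000
Mask: 11111111.11111111.11111111.11110000
AND operation:
Net:  00001011.01001100.11100100.11110000
Network: 11.76.228.240/28


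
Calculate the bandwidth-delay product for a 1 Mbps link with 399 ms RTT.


BDP = bandwidth * RTT
= 1 Mbps * 399 ms
= 1 * 1e6 * 399 / 1000 bits
= 399000 bits
= 49875 bytes
= 48.7061 KB
BDP = 399000 bits (49875 bytes)


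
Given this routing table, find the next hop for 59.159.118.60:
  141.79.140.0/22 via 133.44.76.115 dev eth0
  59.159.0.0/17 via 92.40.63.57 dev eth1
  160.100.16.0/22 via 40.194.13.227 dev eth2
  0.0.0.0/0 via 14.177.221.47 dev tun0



Longest prefix match for 59.159.118.60:
  /22 141.79.140.0: no
  /17 59.159.0.0: MATCH
  /22 160.100.16.0: no
  /0 0.0.0.0: MATCH
Selected: next-hop 92.40.63.57 via eth1 (matched /17)


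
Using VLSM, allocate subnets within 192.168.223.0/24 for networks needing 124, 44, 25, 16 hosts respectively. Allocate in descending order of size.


124 hosts -> /25 (126 usable): 192.168.223.0/25
44 hosts -> /26 (62 usable): 192.168.223.128/26
25 hosts -> /27 (30 usable): 192.168.223.192/27
16 hosts -> /27 (30 usable): 192.168.223.224/27
Allocation: 192.168.223.0/25 (124 hosts, 126 usable); 192.168.223.128/26 (44 hosts, 62 usable); 192.168.223.192/27 (25 hosts, 30 usable); 192.168.223.224/27 (16 hosts, 30 usable)


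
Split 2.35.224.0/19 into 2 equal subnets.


New prefix = 19 + 1 = 20
Each subnet has 4096 addresses
  2.35.224.0/20
  2.35.240.0/20
Subnets: 2.35.224.0/20, 2.35.240.0/20


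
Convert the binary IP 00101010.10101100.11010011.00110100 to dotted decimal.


00101010 = 42
10101100 = 172
11010011 = 211
00110100 = 52
IP: 42.172.211.52


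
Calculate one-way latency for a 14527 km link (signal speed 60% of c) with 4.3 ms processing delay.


Speed = 0.6 * 3e5 km/s = 180000 km/s
Propagation delay = 14527 / 180000 = 0.0807 s = 80.7056 ms
Processing delay = 4.3 ms
Total one-way latency = 85.0056 ms


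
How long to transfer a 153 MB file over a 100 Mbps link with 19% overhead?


Effective throughput = 100 * (1 - 19/100) = 81 Mbps
File size in Mb = 153 * 8 = 1224 Mb
Time = 1224 / 81
Time = 15.1111 seconds


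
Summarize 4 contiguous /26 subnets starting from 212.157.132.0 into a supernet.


Original prefix: /26
Number of subnets: 4 = 2^2
New prefix = 26 - 2 = 24
Supernet: 212.157.132.0/24


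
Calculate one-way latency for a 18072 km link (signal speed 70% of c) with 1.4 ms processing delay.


Speed = 0.7 * 3e5 km/s = 210000 km/s
Propagation delay = 18072 / 210000 = 0.0861 s = 86.0571 ms
Processing delay = 1.4 ms
Total one-way latency = 87.4571 ms


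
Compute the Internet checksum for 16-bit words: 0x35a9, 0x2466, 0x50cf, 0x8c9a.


Sum all words (with carry folding):
+ 0x35a9 = 0x35a9
+ 0x2466 = 0x5a0f
+ 0x50cf = 0xaade
+ 0x8c9a = 0x3779
One's complement: ~0x3779
Checksum = 0xc886


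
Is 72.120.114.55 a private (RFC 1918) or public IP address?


RFC 1918 private ranges:
  10.0.0.0/8 (10.0.0.0 - 10.255.255.255)
  172.16.0.0/12 (172.16.0.0 - 172.31.255.255)
  192.168.0.0/16 (192.168.0.0 - 192.168.255.255)
Public (not in any RFC 1918 range)


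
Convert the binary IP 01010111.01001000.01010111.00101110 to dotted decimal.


01010111 = 87
01001000 = 72
01010111 = 87
00101110 = 46
IP: 87.72.87.46


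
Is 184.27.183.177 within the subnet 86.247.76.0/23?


Subnet network: 86.247.76.0
Test IP AND mask: 184.27.182.0
No, 184.27.183.177 is not in 86.247.76.0/23


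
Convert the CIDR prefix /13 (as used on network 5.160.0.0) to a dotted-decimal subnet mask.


/13 means 13 network bits, 19 host bits
Binary: 11111111111110000000000000000000
Mask: 255.248.0.0


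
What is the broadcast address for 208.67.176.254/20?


Network: 208.67.176.0/20
Host bits = 12
Set all host bits to 1:
Broadcast: 208.67.191.255


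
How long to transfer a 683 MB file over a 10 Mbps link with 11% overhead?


Effective throughput = 10 * (1 - 11/100) = 8.9 Mbps
File size in Mb = 683 * 8 = 5464 Mb
Time = 5464 / 8.9
Time = 613.9326 seconds


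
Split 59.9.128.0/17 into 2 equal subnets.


New prefix = 17 + 1 = 18
Each subnet has 16384 addresses
  59.9.128.0/18
  59.9.192.0/18
Subnets: 59.9.128.0/18, 59.9.192.0/18


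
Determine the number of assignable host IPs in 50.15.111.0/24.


Host bits = 32 - 24 = 8
Total addresses = 2^8 = 256
Usable = total - 2 (network and broadcast)
Usable hosts: 254


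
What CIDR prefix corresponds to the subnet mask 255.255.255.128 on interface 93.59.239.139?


Binary: 11111111.11111111.11111111.10000000
Count leading 1s
Prefix: /25


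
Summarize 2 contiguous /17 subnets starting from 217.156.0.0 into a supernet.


Original prefix: /17
Number of subnets: 2 = 2^1
New prefix = 17 - 1 = 16
Supernet: 217.156.0.0/16


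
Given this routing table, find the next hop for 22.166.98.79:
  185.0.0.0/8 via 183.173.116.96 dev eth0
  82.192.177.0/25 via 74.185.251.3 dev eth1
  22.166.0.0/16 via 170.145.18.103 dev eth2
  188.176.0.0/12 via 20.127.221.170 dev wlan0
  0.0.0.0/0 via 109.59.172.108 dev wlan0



Longest prefix match for 22.166.98.79:
  /8 185.0.0.0: no
  /25 82.192.177.0: no
  /16 22.166.0.0: MATCH
  /12 188.176.0.0: no
  /0 0.0.0.0: MATCH
Selected: next-hop 170.145.18.103 via eth2 (matched /16)


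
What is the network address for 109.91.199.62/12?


IP:   01101101.01011011.11000111.00111110
Mask: 11111111.11110000.00000000.00000000
AND operation:
Net:  01101101.01010000.00000000.00000000
Network: 109.80.0.0/12


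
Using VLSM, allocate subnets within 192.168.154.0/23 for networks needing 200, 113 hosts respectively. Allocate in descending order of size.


200 hosts -> /24 (254 usable): 192.168.154.0/24
113 hosts -> /25 (126 usable): 192.168.155.0/25
Allocation: 192.168.154.0/24 (200 hosts, 254 usable); 192.168.155.0/25 (113 hosts, 126 usable)


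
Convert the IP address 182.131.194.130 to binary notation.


182 = 10110110
131 = 10000011
194 = 11000010
130 = 10000010
Binary: 10110110.10000011.11000010.10000010


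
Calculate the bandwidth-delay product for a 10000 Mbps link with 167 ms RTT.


BDP = bandwidth * RTT
= 10000 Mbps * 167 ms
= 10000 * 1e6 * 167 / 1000 bits
= 1670000000 bits
= 208750000 bytes
= 203857.4219 KB
BDP = 1670000000 bits (208750000 bytes)


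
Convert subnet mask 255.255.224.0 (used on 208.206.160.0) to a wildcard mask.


Subnet mask: 255.255.224.0
Wildcard = 255.255.255.255 - subnet mask
255 - 255 = 0
255 - 255 = 0
255 - 224 = 31
255 - 0 = 255
Wildcard: 0.0.31.255


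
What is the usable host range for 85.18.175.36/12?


Network: 85.16.0.0
Broadcast: 85.31.255.255
First usable = network + 1
Last usable = broadcast - 1
Range: 85.16.0.1 to 85.31.255.254


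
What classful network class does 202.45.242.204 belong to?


First octet: 202
Binary: 11001010
110xxxxx -> Class C (192-223)
Class C, default mask 255.255.255.0 (/24)


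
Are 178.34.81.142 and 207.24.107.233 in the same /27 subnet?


Mask: 255.255.255.224
178.34.81.142 AND mask = 178.34.81.128
207.24.107.233 AND mask = 207.24.107.224
No, different subnets (178.34.81.128 vs 207.24.107.224)


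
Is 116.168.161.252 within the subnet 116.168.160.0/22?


Subnet network: 116.168.160.0
Test IP AND mask: 116.168.160.0
Yes, 116.168.161.252 is in 116.168.160.0/22


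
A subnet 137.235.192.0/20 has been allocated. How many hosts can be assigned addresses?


Host bits = 32 - 20 = 12
Total addresses = 2^12 = 4096
Usable = total - 2 (network and broadcast)
Usable hosts: 4094


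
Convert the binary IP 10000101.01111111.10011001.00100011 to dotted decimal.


10000101 = 133
01111111 = 127
10011001 = 153
00100011 = 35
IP: 133.127.153.35


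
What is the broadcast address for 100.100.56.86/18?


Network: 100.100.0.0/18
Host bits = 14
Set all host bits to 1:
Broadcast: 100.100.63.255


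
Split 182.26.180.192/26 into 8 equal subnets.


New prefix = 26 + 3 = 29
Each subnet has 8 addresses
  182.26.180.192/29
  182.26.180.200/29
  182.26.180.208/29
  182.26.180.216/29
  182.26.180.224/29
  182.26.180.232/29
  182.26.180.240/29
  182.26.180.248/29
Subnets: 182.26.180.192/29, 182.26.180.200/29, 182.26.180.208/29, 182.26.180.216/29, 182.26.180.224/29, 182.26.180.232/29, 182.26.180.240/29, 182.26.180.248/29


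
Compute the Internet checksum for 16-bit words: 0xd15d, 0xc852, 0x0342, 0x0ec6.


Sum all words (with carry folding):
+ 0xd15d = 0xd15d
+ 0xc852 = 0x99b0
+ 0x0342 = 0x9cf2
+ 0x0ec6 = 0xabb8
One's complement: ~0xabb8
Checksum = 0x5447


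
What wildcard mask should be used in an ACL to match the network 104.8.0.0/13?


Subnet mask: 255.248.0.0
Wildcard = 255.255.255.255 - subnet mask
255 - 255 = 0
255 - 248 = 7
255 - 0 = 255
255 - 0 = 255
Wildcard: 0.7.255.255


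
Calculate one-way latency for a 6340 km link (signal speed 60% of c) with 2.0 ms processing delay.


Speed = 0.6 * 3e5 km/s = 180000 km/s
Propagation delay = 6340 / 180000 = 0.0352 s = 35.2222 ms
Processing delay = 2.0 ms
Total one-way latency = 37.2222 ms


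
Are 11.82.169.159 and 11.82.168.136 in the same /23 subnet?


Mask: 255.255.254.0
11.82.169.159 AND mask = 11.82.168.0
11.82.168.136 AND mask = 11.82.168.0
Yes, same subnet (11.82.168.0)


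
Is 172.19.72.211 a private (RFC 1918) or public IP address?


RFC 1918 private ranges:
  10.0.0.0/8 (10.0.0.0 - 10.255.255.255)
  172.16.0.0/12 (172.16.0.0 - 172.31.255.255)
  192.168.0.0/16 (192.168.0.0 - 192.168.255.255)
Private (in 172.16.0.0/12)


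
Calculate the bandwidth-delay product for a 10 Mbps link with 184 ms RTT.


BDP = bandwidth * RTT
= 10 Mbps * 184 ms
= 10 * 1e6 * 184 / 1000 bits
= 1840000 bits
= 230000 bytes
= 224.6094 KB
BDP = 1840000 bits (230000 bytes)


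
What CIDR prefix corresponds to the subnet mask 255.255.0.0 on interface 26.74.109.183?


Binary: 11111111.11111111.00000000.00000000
Count leading 1s
Prefix: /16


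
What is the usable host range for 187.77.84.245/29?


Network: 187.77.84.240
Broadcast: 187.77.84.247
First usable = network + 1
Last usable = broadcast - 1
Range: 187.77.84.241 to 187.77.84.246


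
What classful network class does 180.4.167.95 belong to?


First octet: 180
Binary: 10110100
10xxxxxx -> Class B (128-191)
Class B, default mask 255.255.0.0 (/16)


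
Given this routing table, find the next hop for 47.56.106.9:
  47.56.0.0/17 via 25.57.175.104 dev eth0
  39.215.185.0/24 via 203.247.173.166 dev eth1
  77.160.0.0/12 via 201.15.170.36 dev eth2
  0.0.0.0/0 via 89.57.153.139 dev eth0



Longest prefix match for 47.56.106.9:
  /17 47.56.0.0: MATCH
  /24 39.215.185.0: no
  /12 77.160.0.0: no
  /0 0.0.0.0: MATCH
Selected: next-hop 25.57.175.104 via eth0 (matched /17)


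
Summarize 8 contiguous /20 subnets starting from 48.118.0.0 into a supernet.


Original prefix: /20
Number of subnets: 8 = 2^3
New prefix = 20 - 3 = 17
Supernet: 48.118.0.0/17


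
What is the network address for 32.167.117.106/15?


IP:   00100000.10100111.01110101.01101010
Mask: 11111111.11111110.00000000.00000000
AND operation:
Net:  00100000.10100110.00000000.00000000
Network: 32.166.0.0/15


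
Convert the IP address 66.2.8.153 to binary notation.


66 = 01000010
2 = 00000010
8 = 00001000
153 = 10011001
Binary: 01000010.00000010.00001000.10011001


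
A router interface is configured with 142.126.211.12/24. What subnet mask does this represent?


/24 means 24 network bits, 8 host bits
Binary: 11111111111111111111111100000000
Mask: 255.255.255.0


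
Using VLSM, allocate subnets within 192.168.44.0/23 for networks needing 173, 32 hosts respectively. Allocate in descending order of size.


173 hosts -> /24 (254 usable): 192.168.44.0/24
32 hosts -> /26 (62 usable): 192.168.45.0/26
Allocation: 192.168.44.0/24 (173 hosts, 254 usable); 192.168.45.0/26 (32 hosts, 62 usable)


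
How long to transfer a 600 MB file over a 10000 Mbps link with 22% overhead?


Effective throughput = 10000 * (1 - 22/100) = 7800 Mbps
File size in Mb = 600 * 8 = 4800 Mb
Time = 4800 / 7800
Time = 0.6154 seconds


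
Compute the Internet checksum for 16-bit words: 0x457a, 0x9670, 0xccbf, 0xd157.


Sum all words (with carry folding):
+ 0x457a = 0x457a
+ 0x9670 = 0xdbea
+ 0xccbf = 0xa8aa
+ 0xd157 = 0x7a02
One's complement: ~0x7a02
Checksum = 0x85fd


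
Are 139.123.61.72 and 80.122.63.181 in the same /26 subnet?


Mask: 255.255.255.192
139.123.61.72 AND mask = 139.123.61.64
80.122.63.181 AND mask = 80.122.63.128
No, different subnets (139.123.61.64 vs 80.122.63.128)


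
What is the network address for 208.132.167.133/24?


IP:   11010000.10000100.10100111.10000101
Mask: 11111111.11111111.11111111.00000000
AND operation:
Net:  11010000.10000100.10100111.00000000
Network: 208.132.167.0/24


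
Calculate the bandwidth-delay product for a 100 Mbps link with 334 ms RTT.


BDP = bandwidth * RTT
= 100 Mbps * 334 ms
= 100 * 1e6 * 334 / 1000 bits
= 33400000 bits
= 4175000 bytes
= 4077.1484 KB
BDP = 33400000 bits (4175000 bytes)


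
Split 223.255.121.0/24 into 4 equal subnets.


New prefix = 24 + 2 = 26
Each subnet has 64 addresses
  223.255.121.0/26
  223.255.121.64/26
  223.255.121.128/26
  223.255.121.192/26
Subnets: 223.255.121.0/26, 223.255.121.64/26, 223.255.121.128/26, 223.255.121.192/26


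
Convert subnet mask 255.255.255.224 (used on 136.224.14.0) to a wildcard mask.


Subnet mask: 255.255.255.224
Wildcard = 255.255.255.255 - subnet mask
255 - 255 = 0
255 - 255 = 0
255 - 255 = 0
255 - 224 = 31
Wildcard: 0.0.0.31


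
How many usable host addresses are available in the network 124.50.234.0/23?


Host bits = 32 - 23 = 9
Total addresses = 2^9 = 512
Usable = total - 2 (network and broadcast)
Usable hosts: 510


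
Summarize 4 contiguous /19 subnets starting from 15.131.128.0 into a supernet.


Original prefix: /19
Number of subnets: 4 = 2^2
New prefix = 19 - 2 = 17
Supernet: 15.131.128.0/17


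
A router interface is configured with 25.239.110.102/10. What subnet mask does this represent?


/10 means 10 network bits, 22 host bits
Binary: 11111111110000000000000000000000
Mask: 255.192.0.0


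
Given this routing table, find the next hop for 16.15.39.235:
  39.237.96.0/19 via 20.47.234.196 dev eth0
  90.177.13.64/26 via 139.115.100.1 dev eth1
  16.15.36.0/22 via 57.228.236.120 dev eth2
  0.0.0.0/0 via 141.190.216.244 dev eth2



Longest prefix match for 16.15.39.235:
  /19 39.237.96.0: no
  /26 90.177.13.64: no
  /22 16.15.36.0: MATCH
  /0 0.0.0.0: MATCH
Selected: next-hop 57.228.236.120 via eth2 (matched /22)


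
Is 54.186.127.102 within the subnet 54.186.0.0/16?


Subnet network: 54.186.0.0
Test IP AND mask: 54.186.0.0
Yes, 54.186.127.102 is in 54.186.0.0/16


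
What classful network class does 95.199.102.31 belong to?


First octet: 95
Binary: 01011111
0xxxxxxx -> Class A (1-126)
Class A, default mask 255.0.0.0 (/8)


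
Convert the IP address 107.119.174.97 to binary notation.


107 = 01101011
119 = 01110111
174 = 10101110
97 = 01100001
Binary: 01101011.01110111.10101110.01100001


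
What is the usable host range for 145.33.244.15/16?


Network: 145.33.0.0
Broadcast: 145.33.255.255
First usable = network + 1
Last usable = broadcast - 1
Range: 145.33.0.1 to 145.33.255.254


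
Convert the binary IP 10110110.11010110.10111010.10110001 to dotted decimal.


10110110 = 182
11010110 = 214
10111010 = 186
10110001 = 177
IP: 182.214.186.177


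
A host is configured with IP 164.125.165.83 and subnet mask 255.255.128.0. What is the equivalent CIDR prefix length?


Binary: 11111111.11111111.10000000.00000000
Count leading 1s
Prefix: /17


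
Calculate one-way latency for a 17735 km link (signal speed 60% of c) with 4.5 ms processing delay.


Speed = 0.6 * 3e5 km/s = 180000 km/s
Propagation delay = 17735 / 180000 = 0.0985 s = 98.5278 ms
Processing delay = 4.5 ms
Total one-way latency = 103.0278 ms


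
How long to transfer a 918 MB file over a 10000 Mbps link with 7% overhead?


Effective throughput = 10000 * (1 - 7/100) = 9300 Mbps
File size in Mb = 918 * 8 = 7344 Mb
Time = 7344 / 9300
Time = 0.7897 seconds
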